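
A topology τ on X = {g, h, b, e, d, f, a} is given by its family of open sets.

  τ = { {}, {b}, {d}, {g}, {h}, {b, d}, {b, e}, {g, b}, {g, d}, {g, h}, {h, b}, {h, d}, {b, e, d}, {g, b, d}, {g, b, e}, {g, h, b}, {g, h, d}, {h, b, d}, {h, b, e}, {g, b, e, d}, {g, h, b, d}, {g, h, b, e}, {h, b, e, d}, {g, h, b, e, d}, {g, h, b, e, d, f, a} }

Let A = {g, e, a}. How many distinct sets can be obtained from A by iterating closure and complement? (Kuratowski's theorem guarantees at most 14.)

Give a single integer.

8

complement {h, b, d, f}; its interior {h, b, d}; cl(A) = X∖{h, b, d} = {g, e, f, a}
With k = closure, c = complement:
  1. A     = {g, e, a}
  2. kA    = {g, e, f, a}
  3. cA    = {h, b, d, f}
  4. ckA   = {h, b, d}
  5. kcA   = {h, b, e, d, f, a}
  6. ckcA  = {g}
  7. kckcA = {g, f, a}
  8. ckckcA = {h, b, e, d}
k, c of each give nothing new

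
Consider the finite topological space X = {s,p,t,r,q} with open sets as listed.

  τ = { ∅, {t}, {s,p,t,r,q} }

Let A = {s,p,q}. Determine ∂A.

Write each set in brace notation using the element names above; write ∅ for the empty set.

{s,p,r,q}

open subsets of A: ∅; so int(A) = ∅
closure: X∖int(X∖A) = X∖{t} = {s,p,r,q}
∂A = {s,p,r,q} minus ∅ = {s,p,r,q}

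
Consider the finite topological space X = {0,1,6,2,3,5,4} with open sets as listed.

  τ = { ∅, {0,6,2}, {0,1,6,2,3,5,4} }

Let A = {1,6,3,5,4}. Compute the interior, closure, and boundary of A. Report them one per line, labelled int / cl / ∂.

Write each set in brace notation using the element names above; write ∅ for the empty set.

int(A) = ∅
cl(A)  = {0,1,6,2,3,5,4}
∂A     = {0,1,6,2,3,5,4}

interior: largest open inside A is ∅ (from ∅)
cl via duality: int({0,2}) = ∅, so X∖∅ = {0,1,6,2,3,5,4}
cl∖int = {0,1,6,2,3,5,4}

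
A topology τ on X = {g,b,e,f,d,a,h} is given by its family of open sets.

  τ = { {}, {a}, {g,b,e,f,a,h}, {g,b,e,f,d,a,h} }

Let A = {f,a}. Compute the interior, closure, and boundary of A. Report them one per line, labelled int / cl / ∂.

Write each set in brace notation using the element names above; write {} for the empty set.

U open, U⊆A: {}, {a}. int(A) = ⋃ = {a}
X∖A={g,b,e,d,h}, int(X∖A)={}, hence cl(A)={g,b,e,f,d,a,h}
∂A: remove int from cl → {g,b,e,f,d,h}

int(A) = {a}
cl(A)  = {g,b,e,f,d,a,h}
∂A     = {g,b,e,f,d,h}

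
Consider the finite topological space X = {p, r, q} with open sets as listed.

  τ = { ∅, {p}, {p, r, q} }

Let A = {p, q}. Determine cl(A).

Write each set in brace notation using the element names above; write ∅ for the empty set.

{p, r, q}

X∖A={r}, int(X∖A)=∅, hence cl(A)={p, r, q}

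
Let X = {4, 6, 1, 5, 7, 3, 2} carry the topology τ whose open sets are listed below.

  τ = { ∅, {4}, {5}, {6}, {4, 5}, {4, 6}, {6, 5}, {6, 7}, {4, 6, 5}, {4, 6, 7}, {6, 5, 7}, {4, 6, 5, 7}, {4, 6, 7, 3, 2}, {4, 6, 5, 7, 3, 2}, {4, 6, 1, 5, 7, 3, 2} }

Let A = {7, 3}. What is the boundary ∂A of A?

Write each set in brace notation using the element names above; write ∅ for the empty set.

{1, 7, 3, 2}

U open, U⊆A: ∅. int(A) = ⋃ = ∅
X∖A={4, 6, 1, 5, 2}, int(X∖A)={4, 6, 5}, hence cl(A)={1, 7, 3, 2}
∂A: remove int from cl → {1, 7, 3, 2}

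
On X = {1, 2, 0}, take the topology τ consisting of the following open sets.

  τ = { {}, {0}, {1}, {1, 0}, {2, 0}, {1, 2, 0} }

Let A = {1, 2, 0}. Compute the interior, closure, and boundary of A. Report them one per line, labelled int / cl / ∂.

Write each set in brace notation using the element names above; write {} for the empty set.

int(A) = {1, 2, 0}
cl(A)  = {1, 2, 0}
∂A     = {}

interior: largest open inside A is {1, 2, 0} (from {}, {0}, {1}, {2, 0}, {1, 0}, {1, 2, 0})
cl via duality: int({}) = {}, so X∖{} = {1, 2, 0}
cl∖int = {}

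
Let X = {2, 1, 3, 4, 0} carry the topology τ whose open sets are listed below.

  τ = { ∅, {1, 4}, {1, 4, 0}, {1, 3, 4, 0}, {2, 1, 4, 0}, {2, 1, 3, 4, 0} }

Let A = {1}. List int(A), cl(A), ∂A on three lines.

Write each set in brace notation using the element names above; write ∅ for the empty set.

opens ⊆ A: ∅; union → int = ∅
complement {2, 3, 4, 0}; its interior ∅; cl(A) = X∖∅ = {2, 1, 3, 4, 0}
boundary = {2, 1, 3, 4, 0} ∖ ∅ = {2, 1, 3, 4, 0}

int(A) = ∅
cl(A)  = {2, 1, 3, 4, 0}
∂A     = {2, 1, 3, 4, 0}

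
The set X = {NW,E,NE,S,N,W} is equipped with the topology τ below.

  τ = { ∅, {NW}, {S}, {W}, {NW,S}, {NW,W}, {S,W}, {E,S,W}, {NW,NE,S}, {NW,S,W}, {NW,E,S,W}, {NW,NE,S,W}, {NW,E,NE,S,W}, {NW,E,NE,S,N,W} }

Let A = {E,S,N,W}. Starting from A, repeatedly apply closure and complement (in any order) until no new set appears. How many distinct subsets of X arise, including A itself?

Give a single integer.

X∖A={NW,NE}, int(X∖A)={NW}, hence cl(A)={E,NE,S,N,W}
Orbit (k=closure, c=complement):
  1. A     = {E,S,N,W}
  2. kA    = {E,NE,S,N,W}
  3. cA    = {NW,NE}
  4. ckA   = {NW}
  5. kcA   = {NW,NE,N}
  6. ckcA  = {E,S,W}
(closed under both — stop)

6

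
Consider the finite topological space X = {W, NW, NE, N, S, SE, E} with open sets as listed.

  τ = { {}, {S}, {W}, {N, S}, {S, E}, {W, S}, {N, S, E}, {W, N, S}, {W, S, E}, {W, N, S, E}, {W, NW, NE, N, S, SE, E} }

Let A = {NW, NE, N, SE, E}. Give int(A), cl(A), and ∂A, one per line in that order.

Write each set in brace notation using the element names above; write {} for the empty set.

int(A) = {}
cl(A)  = {NW, NE, N, SE, E}
∂A     = {NW, NE, N, SE, E}

U open, U⊆A: {}. int(A) = ⋃ = {}
X∖A={W, S}, int(X∖A)={W, S}, hence cl(A)={NW, NE, N, SE, E}
∂A: remove int from cl → {NW, NE, N, SE, E}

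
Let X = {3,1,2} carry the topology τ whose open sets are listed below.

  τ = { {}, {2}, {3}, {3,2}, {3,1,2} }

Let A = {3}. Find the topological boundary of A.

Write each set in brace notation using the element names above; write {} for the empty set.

U open, U⊆A: {}, {3}. int(A) = ⋃ = {3}
X∖A={1,2}, int(X∖A)={2}, hence cl(A)={3,1}
∂A: remove int from cl → {1}

{1}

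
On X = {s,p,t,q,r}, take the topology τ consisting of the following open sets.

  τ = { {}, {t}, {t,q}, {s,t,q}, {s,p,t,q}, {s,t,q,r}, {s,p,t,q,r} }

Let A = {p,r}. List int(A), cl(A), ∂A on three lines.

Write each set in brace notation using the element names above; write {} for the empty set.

open subsets of A: {}; so int(A) = {}
closure: X∖int(X∖A) = X∖{s,t,q} = {p,r}
∂A = {p,r} minus {} = {p,r}

int(A) = {}
cl(A)  = {p,r}
∂A     = {p,r}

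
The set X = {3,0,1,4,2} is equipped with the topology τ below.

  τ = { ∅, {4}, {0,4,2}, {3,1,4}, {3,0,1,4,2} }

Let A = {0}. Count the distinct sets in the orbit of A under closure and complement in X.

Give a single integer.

X∖A={3,1,4,2}, int(X∖A)={3,1,4}, hence cl(A)={0,2}
Orbit (k=closure, c=complement):
  1. A     = {0}
  2. kA    = {0,2}
  3. cA    = {3,1,4,2}
  4. ckA   = {3,1,4}
  5. kcA   = {3,0,1,4,2}
  6. ckcA  = ∅
(closed under both — stop)

6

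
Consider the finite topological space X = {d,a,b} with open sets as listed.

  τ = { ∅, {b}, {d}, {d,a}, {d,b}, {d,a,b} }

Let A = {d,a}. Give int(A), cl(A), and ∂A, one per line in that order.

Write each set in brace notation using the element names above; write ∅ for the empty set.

int(A) = {d,a}
cl(A)  = {d,a}
∂A     = ∅

open subsets of A: ∅, {d}, {d,a}; so int(A) = {d,a}
closure: X∖int(X∖A) = X∖{b} = {d,a}
∂A = {d,a} minus {d,a} = ∅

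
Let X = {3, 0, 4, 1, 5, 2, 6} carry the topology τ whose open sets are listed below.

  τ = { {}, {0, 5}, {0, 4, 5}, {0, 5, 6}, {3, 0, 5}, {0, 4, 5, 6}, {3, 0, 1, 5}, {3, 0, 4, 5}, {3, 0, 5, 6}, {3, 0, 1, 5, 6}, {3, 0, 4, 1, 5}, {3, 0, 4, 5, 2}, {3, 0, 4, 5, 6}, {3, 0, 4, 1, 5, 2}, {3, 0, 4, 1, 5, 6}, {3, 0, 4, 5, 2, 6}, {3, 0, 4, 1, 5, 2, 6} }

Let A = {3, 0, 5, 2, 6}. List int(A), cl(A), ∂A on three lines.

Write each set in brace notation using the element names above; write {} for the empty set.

interior: largest open inside A is {3, 0, 5, 6} (from {}, {0, 5}, {0, 5, 6}, {3, 0, 5}, {3, 0, 5, 6})
cl via duality: int({4, 1}) = {}, so X∖{} = {3, 0, 4, 1, 5, 2, 6}
cl∖int = {4, 1, 2}

int(A) = {3, 0, 5, 6}
cl(A)  = {3, 0, 4, 1, 5, 2, 6}
∂A     = {4, 1, 2}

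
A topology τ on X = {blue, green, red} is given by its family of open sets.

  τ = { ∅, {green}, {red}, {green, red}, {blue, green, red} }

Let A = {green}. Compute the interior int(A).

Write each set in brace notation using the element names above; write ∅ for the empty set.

opens ⊆ A: ∅, {green}; union → int = {green}

{green}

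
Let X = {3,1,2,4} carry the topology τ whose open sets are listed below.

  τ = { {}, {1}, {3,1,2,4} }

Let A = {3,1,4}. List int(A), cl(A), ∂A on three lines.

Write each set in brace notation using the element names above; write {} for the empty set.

int(A) = {1}
cl(A)  = {3,1,2,4}
∂A     = {3,2,4}

U open, U⊆A: {}, {1}. int(A) = ⋃ = {1}
X∖A={2}, int(X∖A)={}, hence cl(A)={3,1,2,4}
∂A: remove int from cl → {3,2,4}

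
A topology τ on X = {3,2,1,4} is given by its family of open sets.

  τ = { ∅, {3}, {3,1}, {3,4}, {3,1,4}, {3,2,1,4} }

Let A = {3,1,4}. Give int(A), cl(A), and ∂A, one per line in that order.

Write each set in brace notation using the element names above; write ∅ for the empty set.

int(A) = {3,1,4}
cl(A)  = {3,2,1,4}
∂A     = {2}

interior: largest open inside A is {3,1,4} (from ∅, {3}, {3,4}, {3,1}, {3,1,4})
cl via duality: int({2}) = ∅, so X∖∅ = {3,2,1,4}
cl∖int = {2}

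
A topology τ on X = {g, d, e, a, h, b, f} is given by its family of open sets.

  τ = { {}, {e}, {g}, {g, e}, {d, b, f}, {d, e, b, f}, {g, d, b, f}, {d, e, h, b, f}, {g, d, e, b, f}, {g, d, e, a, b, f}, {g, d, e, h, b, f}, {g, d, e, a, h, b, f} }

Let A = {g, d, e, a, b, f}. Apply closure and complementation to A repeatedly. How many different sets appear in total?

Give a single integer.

4

X∖A={h}, int(X∖A)={}, hence cl(A)={g, d, e, a, h, b, f}
Orbit (k=closure, c=complement):
  1. A     = {g, d, e, a, b, f}
  2. kA    = {g, d, e, a, h, b, f}
  3. cA    = {h}
  4. ckA   = {}
(closed under both — stop)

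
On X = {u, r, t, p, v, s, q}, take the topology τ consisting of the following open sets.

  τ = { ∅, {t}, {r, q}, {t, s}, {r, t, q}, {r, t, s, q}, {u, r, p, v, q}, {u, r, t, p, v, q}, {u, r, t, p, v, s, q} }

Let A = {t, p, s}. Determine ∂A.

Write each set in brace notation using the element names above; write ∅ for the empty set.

{u, p, v}

opens ⊆ A: ∅, {t}, {t, s}; union → int = {t, s}
complement {u, r, v, q}; its interior {r, q}; cl(A) = X∖{r, q} = {u, t, p, v, s}
boundary = {u, t, p, v, s} ∖ {t, s} = {u, p, v}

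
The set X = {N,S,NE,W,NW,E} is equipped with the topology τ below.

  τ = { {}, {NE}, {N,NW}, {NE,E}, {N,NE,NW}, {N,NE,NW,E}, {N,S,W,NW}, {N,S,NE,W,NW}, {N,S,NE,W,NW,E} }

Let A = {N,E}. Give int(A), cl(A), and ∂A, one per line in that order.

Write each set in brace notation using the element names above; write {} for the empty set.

int(A) = {}
cl(A)  = {N,S,W,NW,E}
∂A     = {N,S,W,NW,E}

interior: largest open inside A is {} (from {})
cl via duality: int({S,NE,W,NW}) = {NE}, so X∖{NE} = {N,S,W,NW,E}
cl∖int = {N,S,W,NW,E}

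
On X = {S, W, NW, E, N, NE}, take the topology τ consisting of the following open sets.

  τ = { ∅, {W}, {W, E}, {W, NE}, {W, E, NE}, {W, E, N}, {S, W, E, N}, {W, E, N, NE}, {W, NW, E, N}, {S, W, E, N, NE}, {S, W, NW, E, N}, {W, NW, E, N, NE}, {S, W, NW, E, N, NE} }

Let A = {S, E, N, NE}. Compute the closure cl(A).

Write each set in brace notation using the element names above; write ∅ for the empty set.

{S, NW, E, N, NE}

complement {W, NW}; its interior {W}; cl(A) = X∖{W} = {S, NW, E, N, NE}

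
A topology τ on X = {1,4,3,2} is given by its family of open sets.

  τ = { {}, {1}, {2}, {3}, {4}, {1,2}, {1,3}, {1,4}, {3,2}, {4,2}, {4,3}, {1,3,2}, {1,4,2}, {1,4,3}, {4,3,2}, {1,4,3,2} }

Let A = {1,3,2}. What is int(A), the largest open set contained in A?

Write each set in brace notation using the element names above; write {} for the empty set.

{1,3,2}

U open, U⊆A: {}, {1}, {2}, {3}, {1,3}, {3,2}, {1,2}, {1,3,2}. int(A) = ⋃ = {1,3,2}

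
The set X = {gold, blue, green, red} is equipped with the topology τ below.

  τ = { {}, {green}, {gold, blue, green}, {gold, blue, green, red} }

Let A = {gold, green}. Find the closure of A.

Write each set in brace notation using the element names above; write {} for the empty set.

{gold, blue, green, red}

cl via duality: int({blue, red}) = {}, so X∖{} = {gold, blue, green, red}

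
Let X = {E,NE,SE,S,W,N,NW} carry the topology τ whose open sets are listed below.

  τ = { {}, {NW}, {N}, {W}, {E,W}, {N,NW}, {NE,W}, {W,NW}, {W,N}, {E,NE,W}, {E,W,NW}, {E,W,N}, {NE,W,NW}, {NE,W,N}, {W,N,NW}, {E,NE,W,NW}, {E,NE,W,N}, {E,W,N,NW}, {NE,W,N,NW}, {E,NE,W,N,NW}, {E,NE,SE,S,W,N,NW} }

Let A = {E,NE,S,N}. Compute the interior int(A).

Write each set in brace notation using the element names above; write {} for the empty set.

{N}

U open, U⊆A: {}, {N}. int(A) = ⋃ = {N}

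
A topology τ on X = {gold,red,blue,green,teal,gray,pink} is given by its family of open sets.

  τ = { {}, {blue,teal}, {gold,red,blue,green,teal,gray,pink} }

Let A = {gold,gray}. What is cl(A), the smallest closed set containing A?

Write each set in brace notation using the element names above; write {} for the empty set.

closure: X∖int(X∖A) = X∖{blue,teal} = {gold,red,green,gray,pink}

{gold,red,green,gray,pink}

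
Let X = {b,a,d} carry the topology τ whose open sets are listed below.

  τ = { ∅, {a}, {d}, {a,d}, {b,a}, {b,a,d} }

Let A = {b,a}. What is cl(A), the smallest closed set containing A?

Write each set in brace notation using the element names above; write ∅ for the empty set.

{b,a}

cl via duality: int({d}) = {d}, so X∖{d} = {b,a}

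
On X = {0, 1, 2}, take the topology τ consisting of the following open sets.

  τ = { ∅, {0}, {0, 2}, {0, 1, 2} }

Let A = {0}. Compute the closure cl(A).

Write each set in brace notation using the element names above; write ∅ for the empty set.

{0, 1, 2}

complement {1, 2}; its interior ∅; cl(A) = X∖∅ = {0, 1, 2}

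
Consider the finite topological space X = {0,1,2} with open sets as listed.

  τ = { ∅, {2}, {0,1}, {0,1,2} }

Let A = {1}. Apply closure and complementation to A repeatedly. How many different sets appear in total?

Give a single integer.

cl via duality: int({0,2}) = {2}, so X∖{2} = {0,1}
Write k for closure, c for complement:
  1. A     = {1}
  2. kA    = {0,1}
  3. cA    = {0,2}
  4. ckA   = {2}
  5. kcA   = {0,1,2}
  6. ckcA  = ∅
applying k or c yields no new set

6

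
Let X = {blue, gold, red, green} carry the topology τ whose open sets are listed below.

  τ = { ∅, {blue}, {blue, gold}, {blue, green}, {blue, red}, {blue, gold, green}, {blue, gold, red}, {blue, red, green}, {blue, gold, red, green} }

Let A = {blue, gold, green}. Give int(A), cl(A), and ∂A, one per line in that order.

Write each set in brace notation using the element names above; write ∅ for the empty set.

interior: largest open inside A is {blue, gold, green} (from ∅, {blue}, {blue, gold}, {blue, green}, {blue, gold, green})
cl via duality: int({red}) = ∅, so X∖∅ = {blue, gold, red, green}
cl∖int = {red}

int(A) = {blue, gold, green}
cl(A)  = {blue, gold, red, green}
∂A     = {red}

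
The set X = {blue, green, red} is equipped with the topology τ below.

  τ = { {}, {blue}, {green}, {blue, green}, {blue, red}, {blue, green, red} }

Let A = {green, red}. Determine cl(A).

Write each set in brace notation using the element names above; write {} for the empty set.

complement {blue}; its interior {blue}; cl(A) = X∖{blue} = {green, red}

{green, red}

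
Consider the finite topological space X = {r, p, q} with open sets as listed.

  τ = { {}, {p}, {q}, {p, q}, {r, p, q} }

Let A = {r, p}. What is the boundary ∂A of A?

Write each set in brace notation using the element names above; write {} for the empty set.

opens ⊆ A: {}, {p}; union → int = {p}
complement {q}; its interior {q}; cl(A) = X∖{q} = {r, p}
boundary = {r, p} ∖ {p} = {r}

{r}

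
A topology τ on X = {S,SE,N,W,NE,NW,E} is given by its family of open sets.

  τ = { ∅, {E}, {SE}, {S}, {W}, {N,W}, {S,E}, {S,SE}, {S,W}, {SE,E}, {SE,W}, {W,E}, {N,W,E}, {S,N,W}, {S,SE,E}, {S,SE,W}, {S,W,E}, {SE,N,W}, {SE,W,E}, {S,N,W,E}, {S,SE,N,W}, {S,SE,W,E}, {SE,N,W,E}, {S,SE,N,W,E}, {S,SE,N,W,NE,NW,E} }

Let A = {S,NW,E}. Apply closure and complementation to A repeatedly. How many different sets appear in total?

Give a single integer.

6

cl via duality: int({SE,N,W,NE}) = {SE,N,W}, so X∖{SE,N,W} = {S,NE,NW,E}
Write k for closure, c for complement:
  1. A     = {S,NW,E}
  2. kA    = {S,NE,NW,E}
  3. cA    = {SE,N,W,NE}
  4. ckA   = {SE,N,W}
  5. kcA   = {SE,N,W,NE,NW}
  6. ckcA  = {S,E}
applying k or c yields no new set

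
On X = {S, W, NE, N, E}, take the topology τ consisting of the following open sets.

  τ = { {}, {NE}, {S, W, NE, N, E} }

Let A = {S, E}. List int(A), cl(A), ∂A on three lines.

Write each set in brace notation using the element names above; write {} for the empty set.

interior: largest open inside A is {} (from {})
cl via duality: int({W, NE, N}) = {NE}, so X∖{NE} = {S, W, N, E}
cl∖int = {S, W, N, E}

int(A) = {}
cl(A)  = {S, W, N, E}
∂A     = {S, W, N, E}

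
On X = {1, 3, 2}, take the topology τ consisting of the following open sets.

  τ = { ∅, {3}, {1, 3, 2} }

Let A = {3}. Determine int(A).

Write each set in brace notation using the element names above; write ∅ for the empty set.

{3}

interior: largest open inside A is {3} (from ∅, {3})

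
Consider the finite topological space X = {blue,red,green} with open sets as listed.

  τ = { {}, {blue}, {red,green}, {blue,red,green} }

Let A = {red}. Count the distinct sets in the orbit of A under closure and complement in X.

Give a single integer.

closure: X∖int(X∖A) = X∖{blue} = {red,green}
Let k=closure and c=complement:
  1. A     = {red}
  2. kA    = {red,green}
  3. cA    = {blue,green}
  4. ckA   = {blue}
  5. kcA   = {blue,red,green}
  6. ckcA  = {}
— saturated at 6

6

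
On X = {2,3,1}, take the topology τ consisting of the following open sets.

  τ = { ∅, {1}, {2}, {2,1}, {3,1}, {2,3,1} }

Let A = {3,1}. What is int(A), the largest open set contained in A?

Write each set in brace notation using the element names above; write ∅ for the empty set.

opens ⊆ A: ∅, {1}, {3,1}; union → int = {3,1}

{3,1}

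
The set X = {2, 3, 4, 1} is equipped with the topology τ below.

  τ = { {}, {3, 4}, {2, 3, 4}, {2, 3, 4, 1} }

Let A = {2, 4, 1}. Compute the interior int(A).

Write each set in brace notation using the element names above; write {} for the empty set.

opens ⊆ A: {}; union → int = {}

{}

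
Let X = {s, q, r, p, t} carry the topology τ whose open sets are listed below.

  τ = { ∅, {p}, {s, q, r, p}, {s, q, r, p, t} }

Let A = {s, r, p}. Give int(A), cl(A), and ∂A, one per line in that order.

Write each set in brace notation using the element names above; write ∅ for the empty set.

opens ⊆ A: ∅, {p}; union → int = {p}
complement {q, t}; its interior ∅; cl(A) = X∖∅ = {s, q, r, p, t}
boundary = {s, q, r, p, t} ∖ {p} = {s, q, r, t}

int(A) = {p}
cl(A)  = {s, q, r, p, t}
∂A     = {s, q, r, t}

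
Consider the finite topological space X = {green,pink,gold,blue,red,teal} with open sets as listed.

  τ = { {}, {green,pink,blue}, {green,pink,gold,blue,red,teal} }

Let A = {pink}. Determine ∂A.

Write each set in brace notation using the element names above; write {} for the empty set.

U open, U⊆A: {}. int(A) = ⋃ = {}
X∖A={green,gold,blue,red,teal}, int(X∖A)={}, hence cl(A)={green,pink,gold,blue,red,teal}
∂A: remove int from cl → {green,pink,gold,blue,red,teal}

{green,pink,gold,blue,red,teal}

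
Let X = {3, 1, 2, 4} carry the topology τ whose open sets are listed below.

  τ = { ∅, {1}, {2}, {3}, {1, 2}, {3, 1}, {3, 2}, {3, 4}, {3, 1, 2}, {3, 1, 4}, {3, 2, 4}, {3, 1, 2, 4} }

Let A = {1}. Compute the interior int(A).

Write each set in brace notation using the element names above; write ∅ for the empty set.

{1}

interior: largest open inside A is {1} (from ∅, {1})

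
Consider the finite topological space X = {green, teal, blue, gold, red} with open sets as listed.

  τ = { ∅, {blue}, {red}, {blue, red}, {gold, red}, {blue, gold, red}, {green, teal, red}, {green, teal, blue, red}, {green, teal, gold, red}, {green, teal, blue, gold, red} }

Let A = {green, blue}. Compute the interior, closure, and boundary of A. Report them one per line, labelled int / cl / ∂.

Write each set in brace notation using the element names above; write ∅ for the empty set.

open subsets of A: ∅, {blue}; so int(A) = {blue}
closure: X∖int(X∖A) = X∖{gold, red} = {green, teal, blue}
∂A = {green, teal, blue} minus {blue} = {green, teal}

int(A) = {blue}
cl(A)  = {green, teal, blue}
∂A     = {green, teal}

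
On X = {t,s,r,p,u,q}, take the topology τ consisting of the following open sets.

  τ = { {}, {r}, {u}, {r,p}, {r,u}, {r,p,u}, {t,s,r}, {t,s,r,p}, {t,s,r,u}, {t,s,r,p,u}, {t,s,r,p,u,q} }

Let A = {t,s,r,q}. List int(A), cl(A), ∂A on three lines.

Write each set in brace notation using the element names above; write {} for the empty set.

int(A) = {t,s,r}
cl(A)  = {t,s,r,p,q}
∂A     = {p,q}

opens ⊆ A: {}, {r}, {t,s,r}; union → int = {t,s,r}
complement {p,u}; its interior {u}; cl(A) = X∖{u} = {t,s,r,p,q}
boundary = {t,s,r,p,q} ∖ {t,s,r} = {p,q}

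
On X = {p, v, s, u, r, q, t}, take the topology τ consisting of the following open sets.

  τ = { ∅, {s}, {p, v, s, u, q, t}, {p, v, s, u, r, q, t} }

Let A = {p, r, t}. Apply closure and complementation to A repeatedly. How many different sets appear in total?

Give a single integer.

complement {v, s, u, q}; its interior {s}; cl(A) = X∖{s} = {p, v, u, r, q, t}
With k = closure, c = complement:
  1. A     = {p, r, t}
  2. kA    = {p, v, u, r, q, t}
  3. cA    = {v, s, u, q}
  4. ckA   = {s}
  5. kcA   = {p, v, s, u, r, q, t}
  6. ckcA  = ∅
k, c of each give nothing new

6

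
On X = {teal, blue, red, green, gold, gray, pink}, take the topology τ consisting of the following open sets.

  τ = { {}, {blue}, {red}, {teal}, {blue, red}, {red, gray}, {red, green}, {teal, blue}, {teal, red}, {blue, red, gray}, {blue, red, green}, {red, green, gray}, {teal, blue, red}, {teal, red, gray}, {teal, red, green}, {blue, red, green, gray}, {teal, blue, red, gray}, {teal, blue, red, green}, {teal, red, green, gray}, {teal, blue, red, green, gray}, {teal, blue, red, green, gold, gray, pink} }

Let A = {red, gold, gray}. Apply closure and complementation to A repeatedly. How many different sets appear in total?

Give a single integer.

8

complement {teal, blue, green, pink}; its interior {teal, blue}; cl(A) = X∖{teal, blue} = {red, green, gold, gray, pink}
With k = closure, c = complement:
  1. A     = {red, gold, gray}
  2. kA    = {red, green, gold, gray, pink}
  3. cA    = {teal, blue, green, pink}
  4. ckA   = {teal, blue}
  5. kcA   = {teal, blue, green, gold, pink}
  6. kckA  = {teal, blue, gold, pink}
  7. ckcA  = {red, gray}
  8. ckckA = {red, green, gray}
k, c of each give nothing new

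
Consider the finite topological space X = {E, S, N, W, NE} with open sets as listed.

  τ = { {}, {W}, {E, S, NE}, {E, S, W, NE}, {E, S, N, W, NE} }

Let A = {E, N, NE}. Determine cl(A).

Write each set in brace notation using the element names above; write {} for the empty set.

cl via duality: int({S, W}) = {W}, so X∖{W} = {E, S, N, NE}

{E, S, N, NE}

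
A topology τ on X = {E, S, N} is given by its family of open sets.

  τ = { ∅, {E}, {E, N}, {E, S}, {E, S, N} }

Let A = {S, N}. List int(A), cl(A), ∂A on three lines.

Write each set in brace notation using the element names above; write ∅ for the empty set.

interior: largest open inside A is ∅ (from ∅)
cl via duality: int({E}) = {E}, so X∖{E} = {S, N}
cl∖int = {S, N}

int(A) = ∅
cl(A)  = {S, N}
∂A     = {S, N}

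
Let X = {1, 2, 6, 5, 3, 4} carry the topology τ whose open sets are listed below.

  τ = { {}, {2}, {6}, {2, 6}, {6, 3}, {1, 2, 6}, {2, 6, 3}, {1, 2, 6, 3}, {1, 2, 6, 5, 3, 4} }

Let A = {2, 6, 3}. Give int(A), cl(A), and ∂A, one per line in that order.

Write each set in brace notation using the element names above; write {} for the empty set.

int(A) = {2, 6, 3}
cl(A)  = {1, 2, 6, 5, 3, 4}
∂A     = {1, 5, 4}

opens ⊆ A: {}, {2}, {6}, {6, 3}, {2, 6}, {2, 6, 3}; union → int = {2, 6, 3}
complement {1, 5, 4}; its interior {}; cl(A) = X∖{} = {1, 2, 6, 5, 3, 4}
boundary = {1, 2, 6, 5, 3, 4} ∖ {2, 6, 3} = {1, 5, 4}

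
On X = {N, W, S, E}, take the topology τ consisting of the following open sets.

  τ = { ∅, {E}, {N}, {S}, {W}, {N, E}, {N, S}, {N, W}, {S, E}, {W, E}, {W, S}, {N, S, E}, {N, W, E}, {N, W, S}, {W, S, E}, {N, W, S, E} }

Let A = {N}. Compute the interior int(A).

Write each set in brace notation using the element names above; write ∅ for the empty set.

{N}

opens ⊆ A: ∅, {N}; union → int = {N}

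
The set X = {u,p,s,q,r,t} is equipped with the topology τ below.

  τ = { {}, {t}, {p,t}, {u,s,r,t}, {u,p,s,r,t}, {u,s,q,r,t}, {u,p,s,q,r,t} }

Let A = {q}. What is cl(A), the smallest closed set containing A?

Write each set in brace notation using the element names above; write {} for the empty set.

{q}

cl via duality: int({u,p,s,r,t}) = {u,p,s,r,t}, so X∖{u,p,s,r,t} = {q}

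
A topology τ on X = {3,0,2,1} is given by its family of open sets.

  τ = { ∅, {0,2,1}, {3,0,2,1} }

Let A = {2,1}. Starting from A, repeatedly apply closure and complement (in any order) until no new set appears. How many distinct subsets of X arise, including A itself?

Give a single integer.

4

X∖A={3,0}, int(X∖A)=∅, hence cl(A)={3,0,2,1}
Orbit (k=closure, c=complement):
  1. A     = {2,1}
  2. kA    = {3,0,2,1}
  3. cA    = {3,0}
  4. ckA   = ∅
(closed under both — stop)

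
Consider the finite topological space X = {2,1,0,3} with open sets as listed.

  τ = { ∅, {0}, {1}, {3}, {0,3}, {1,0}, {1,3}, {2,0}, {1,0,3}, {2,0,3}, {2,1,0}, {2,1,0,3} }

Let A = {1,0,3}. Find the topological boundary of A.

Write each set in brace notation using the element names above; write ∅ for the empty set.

{2}

opens ⊆ A: ∅, {0}, {3}, {1}, {0,3}, {1,3}, {1,0}, {1,0,3}; union → int = {1,0,3}
complement {2}; its interior ∅; cl(A) = X∖∅ = {2,1,0,3}
boundary = {2,1,0,3} ∖ {1,0,3} = {2}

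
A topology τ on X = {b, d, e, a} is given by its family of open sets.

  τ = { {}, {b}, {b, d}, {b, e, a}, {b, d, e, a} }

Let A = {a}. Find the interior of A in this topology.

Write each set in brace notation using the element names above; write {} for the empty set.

U open, U⊆A: {}. int(A) = ⋃ = {}

{}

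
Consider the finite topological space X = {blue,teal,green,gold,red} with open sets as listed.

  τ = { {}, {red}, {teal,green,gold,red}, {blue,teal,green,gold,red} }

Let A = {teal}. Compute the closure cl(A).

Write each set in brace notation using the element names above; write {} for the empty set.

closure: X∖int(X∖A) = X∖{red} = {blue,teal,green,gold}

{blue,teal,green,gold}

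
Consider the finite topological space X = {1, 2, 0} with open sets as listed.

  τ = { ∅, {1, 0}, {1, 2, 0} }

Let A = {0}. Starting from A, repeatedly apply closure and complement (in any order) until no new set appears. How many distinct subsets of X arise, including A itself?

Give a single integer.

4

X∖A={1, 2}, int(X∖A)=∅, hence cl(A)={1, 2, 0}
Orbit (k=closure, c=complement):
  1. A     = {0}
  2. kA    = {1, 2, 0}
  3. cA    = {1, 2}
  4. ckA   = ∅
(closed under both — stop)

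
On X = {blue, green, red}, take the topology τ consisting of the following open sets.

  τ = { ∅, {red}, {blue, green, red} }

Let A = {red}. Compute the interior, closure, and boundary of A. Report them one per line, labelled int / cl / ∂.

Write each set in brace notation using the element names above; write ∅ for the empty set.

opens ⊆ A: ∅, {red}; union → int = {red}
complement {blue, green}; its interior ∅; cl(A) = X∖∅ = {blue, green, red}
boundary = {blue, green, red} ∖ {red} = {blue, green}

int(A) = {red}
cl(A)  = {blue, green, red}
∂A     = {blue, green}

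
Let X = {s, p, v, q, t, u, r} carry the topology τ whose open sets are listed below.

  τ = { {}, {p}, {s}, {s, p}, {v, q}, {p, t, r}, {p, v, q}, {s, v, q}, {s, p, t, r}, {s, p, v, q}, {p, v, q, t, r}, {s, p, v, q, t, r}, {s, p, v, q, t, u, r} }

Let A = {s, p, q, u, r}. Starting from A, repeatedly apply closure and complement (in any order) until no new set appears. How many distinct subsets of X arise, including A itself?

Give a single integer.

X∖A={v, t}, int(X∖A)={}, hence cl(A)={s, p, v, q, t, u, r}
Orbit (k=closure, c=complement):
  1. A     = {s, p, q, u, r}
  2. kA    = {s, p, v, q, t, u, r}
  3. cA    = {v, t}
  4. ckA   = {}
  5. kcA   = {v, q, t, u, r}
  6. ckcA  = {s, p}
  7. kckcA = {s, p, t, u, r}
  8. ckckcA = {v, q}
  9. kckckcA = {v, q, u}
  10. ckckckcA = {s, p, t, r}
(closed under both — stop)

10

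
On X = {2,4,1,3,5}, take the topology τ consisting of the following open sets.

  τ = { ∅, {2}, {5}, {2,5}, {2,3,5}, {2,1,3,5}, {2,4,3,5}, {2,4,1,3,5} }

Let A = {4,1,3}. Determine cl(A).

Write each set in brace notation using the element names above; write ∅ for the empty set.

{4,1,3}

complement {2,5}; its interior {2,5}; cl(A) = X∖{2,5} = {4,1,3}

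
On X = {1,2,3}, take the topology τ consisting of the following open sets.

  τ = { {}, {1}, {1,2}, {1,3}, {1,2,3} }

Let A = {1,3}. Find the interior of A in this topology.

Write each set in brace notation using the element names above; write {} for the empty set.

{1,3}

interior: largest open inside A is {1,3} (from {}, {1}, {1,3})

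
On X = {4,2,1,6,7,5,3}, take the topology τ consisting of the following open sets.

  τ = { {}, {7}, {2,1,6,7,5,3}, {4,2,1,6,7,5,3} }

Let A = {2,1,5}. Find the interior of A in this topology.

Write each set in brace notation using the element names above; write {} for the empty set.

{}

interior: largest open inside A is {} (from {})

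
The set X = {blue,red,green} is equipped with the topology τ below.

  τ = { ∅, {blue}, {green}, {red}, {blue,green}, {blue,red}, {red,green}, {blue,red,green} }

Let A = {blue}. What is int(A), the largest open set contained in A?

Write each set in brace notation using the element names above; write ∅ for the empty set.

{blue}

U open, U⊆A: ∅, {blue}. int(A) = ⋃ = {blue}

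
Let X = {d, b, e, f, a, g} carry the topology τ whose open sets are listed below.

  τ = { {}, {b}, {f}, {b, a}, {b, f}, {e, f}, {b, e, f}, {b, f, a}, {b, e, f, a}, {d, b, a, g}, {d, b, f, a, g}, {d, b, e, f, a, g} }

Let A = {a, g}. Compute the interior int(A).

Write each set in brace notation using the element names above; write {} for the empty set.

{}

open subsets of A: {}; so int(A) = {}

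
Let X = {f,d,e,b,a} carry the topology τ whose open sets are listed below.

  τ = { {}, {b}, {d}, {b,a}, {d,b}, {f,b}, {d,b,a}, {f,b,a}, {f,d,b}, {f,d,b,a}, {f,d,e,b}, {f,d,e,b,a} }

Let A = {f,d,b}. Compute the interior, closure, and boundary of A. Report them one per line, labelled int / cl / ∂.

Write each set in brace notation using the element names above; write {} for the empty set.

int(A) = {f,d,b}
cl(A)  = {f,d,e,b,a}
∂A     = {e,a}

open subsets of A: {}, {b}, {d}, {f,b}, {d,b}, {f,d,b}; so int(A) = {f,d,b}
closure: X∖int(X∖A) = X∖{} = {f,d,e,b,a}
∂A = {f,d,e,b,a} minus {f,d,b} = {e,a}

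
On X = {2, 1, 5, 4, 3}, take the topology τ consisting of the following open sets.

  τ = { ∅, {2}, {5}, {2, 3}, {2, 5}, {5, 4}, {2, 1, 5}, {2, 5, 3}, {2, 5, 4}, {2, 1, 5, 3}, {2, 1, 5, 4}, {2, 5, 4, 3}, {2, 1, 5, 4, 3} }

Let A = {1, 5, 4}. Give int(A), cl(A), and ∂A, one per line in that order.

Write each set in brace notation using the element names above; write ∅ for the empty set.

opens ⊆ A: ∅, {5}, {5, 4}; union → int = {5, 4}
complement {2, 3}; its interior {2, 3}; cl(A) = X∖{2, 3} = {1, 5, 4}
boundary = {1, 5, 4} ∖ {5, 4} = {1}

int(A) = {5, 4}
cl(A)  = {1, 5, 4}
∂A     = {1}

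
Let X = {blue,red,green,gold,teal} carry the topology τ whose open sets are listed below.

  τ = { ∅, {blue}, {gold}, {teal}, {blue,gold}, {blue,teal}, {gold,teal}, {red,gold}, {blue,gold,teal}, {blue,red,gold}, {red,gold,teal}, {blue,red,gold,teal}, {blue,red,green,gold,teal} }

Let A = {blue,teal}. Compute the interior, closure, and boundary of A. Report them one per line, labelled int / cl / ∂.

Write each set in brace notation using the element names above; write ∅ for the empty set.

U open, U⊆A: ∅, {teal}, {blue}, {blue,teal}. int(A) = ⋃ = {blue,teal}
X∖A={red,green,gold}, int(X∖A)={red,gold}, hence cl(A)={blue,green,teal}
∂A: remove int from cl → {green}

int(A) = {blue,teal}
cl(A)  = {blue,green,teal}
∂A     = {green}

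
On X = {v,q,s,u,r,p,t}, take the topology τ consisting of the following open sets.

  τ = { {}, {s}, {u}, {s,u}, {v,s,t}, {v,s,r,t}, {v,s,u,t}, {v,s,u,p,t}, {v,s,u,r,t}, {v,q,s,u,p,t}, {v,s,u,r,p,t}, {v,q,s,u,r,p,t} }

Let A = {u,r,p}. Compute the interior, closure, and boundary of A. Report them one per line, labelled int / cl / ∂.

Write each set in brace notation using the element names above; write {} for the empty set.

int(A) = {u}
cl(A)  = {q,u,r,p}
∂A     = {q,r,p}

open subsets of A: {}, {u}; so int(A) = {u}
closure: X∖int(X∖A) = X∖{v,s,t} = {q,u,r,p}
∂A = {q,u,r,p} minus {u} = {q,r,p}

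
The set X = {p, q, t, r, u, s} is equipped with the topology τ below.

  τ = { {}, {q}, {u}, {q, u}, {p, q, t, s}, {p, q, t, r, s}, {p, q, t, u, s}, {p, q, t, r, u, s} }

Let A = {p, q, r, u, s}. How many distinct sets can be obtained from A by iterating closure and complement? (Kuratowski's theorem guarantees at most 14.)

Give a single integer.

closure: X∖int(X∖A) = X∖{} = {p, q, t, r, u, s}
Let k=closure and c=complement:
  1. A     = {p, q, r, u, s}
  2. kA    = {p, q, t, r, u, s}
  3. cA    = {t}
  4. ckA   = {}
  5. kcA   = {p, t, r, s}
  6. ckcA  = {q, u}
— saturated at 6

6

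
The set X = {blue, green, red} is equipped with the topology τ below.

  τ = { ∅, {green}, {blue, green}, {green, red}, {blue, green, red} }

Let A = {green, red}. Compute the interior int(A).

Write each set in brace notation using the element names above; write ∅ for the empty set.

U open, U⊆A: ∅, {green}, {green, red}. int(A) = ⋃ = {green, red}

{green, red}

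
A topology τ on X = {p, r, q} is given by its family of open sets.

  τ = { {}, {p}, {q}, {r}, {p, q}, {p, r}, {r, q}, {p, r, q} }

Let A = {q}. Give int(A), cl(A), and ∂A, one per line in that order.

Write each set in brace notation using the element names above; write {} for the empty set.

open subsets of A: {}, {q}; so int(A) = {q}
closure: X∖int(X∖A) = X∖{p, r} = {q}
∂A = {q} minus {q} = {}

int(A) = {q}
cl(A)  = {q}
∂A     = {}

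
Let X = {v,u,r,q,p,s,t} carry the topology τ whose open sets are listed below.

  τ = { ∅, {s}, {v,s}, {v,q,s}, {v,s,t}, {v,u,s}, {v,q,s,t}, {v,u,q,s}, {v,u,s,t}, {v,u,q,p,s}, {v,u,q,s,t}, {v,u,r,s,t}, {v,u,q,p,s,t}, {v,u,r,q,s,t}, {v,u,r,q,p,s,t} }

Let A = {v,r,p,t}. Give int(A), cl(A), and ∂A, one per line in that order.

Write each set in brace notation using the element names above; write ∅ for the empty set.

int(A) = ∅
cl(A)  = {v,u,r,q,p,t}
∂A     = {v,u,r,q,p,t}

opens ⊆ A: ∅; union → int = ∅
complement {u,q,s}; its interior {s}; cl(A) = X∖{s} = {v,u,r,q,p,t}
boundary = {v,u,r,q,p,t} ∖ ∅ = {v,u,r,q,p,t}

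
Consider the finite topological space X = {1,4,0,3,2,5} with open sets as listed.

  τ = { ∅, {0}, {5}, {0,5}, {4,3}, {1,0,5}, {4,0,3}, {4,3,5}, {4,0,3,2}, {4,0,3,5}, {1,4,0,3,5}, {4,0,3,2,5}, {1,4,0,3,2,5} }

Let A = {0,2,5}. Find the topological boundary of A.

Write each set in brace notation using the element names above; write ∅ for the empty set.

U open, U⊆A: ∅, {0}, {5}, {0,5}. int(A) = ⋃ = {0,5}
X∖A={1,4,3}, int(X∖A)={4,3}, hence cl(A)={1,0,2,5}
∂A: remove int from cl → {1,2}

{1,2}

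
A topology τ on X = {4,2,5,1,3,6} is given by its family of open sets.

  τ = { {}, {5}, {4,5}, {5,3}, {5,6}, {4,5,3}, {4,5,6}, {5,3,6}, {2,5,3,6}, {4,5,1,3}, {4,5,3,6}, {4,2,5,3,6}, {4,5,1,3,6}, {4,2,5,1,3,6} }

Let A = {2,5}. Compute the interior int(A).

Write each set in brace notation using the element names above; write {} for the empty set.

{5}

open subsets of A: {}, {5}; so int(A) = {5}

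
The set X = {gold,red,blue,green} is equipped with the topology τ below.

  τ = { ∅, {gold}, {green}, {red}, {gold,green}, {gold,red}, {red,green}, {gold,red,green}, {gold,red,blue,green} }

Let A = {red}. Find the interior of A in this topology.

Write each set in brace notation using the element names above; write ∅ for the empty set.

{red}

open subsets of A: ∅, {red}; so int(A) = {red}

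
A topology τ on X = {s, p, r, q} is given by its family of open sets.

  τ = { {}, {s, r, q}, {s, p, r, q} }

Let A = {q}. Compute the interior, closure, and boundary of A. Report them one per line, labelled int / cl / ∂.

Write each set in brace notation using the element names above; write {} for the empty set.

U open, U⊆A: {}. int(A) = ⋃ = {}
X∖A={s, p, r}, int(X∖A)={}, hence cl(A)={s, p, r, q}
∂A: remove int from cl → {s, p, r, q}

int(A) = {}
cl(A)  = {s, p, r, q}
∂A     = {s, p, r, q}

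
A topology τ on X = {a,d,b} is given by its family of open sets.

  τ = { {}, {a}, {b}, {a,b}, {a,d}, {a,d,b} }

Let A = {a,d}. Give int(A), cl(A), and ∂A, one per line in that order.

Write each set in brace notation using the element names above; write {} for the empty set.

int(A) = {a,d}
cl(A)  = {a,d}
∂A     = {}

U open, U⊆A: {}, {a}, {a,d}. int(A) = ⋃ = {a,d}
X∖A={b}, int(X∖A)={b}, hence cl(A)={a,d}
∂A: remove int from cl → {}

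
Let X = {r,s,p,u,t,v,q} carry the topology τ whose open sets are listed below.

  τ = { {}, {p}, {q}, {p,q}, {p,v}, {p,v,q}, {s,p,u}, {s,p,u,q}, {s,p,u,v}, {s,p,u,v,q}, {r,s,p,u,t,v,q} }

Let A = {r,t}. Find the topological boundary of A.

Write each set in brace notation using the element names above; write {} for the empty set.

{r,t}

opens ⊆ A: {}; union → int = {}
complement {s,p,u,v,q}; its interior {s,p,u,v,q}; cl(A) = X∖{s,p,u,v,q} = {r,t}
boundary = {r,t} ∖ {} = {r,t}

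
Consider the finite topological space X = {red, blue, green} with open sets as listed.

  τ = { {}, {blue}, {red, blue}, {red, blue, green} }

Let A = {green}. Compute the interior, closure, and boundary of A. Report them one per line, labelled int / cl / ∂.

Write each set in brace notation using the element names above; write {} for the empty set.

int(A) = {}
cl(A)  = {green}
∂A     = {green}

opens ⊆ A: {}; union → int = {}
complement {red, blue}; its interior {red, blue}; cl(A) = X∖{red, blue} = {green}
boundary = {green} ∖ {} = {green}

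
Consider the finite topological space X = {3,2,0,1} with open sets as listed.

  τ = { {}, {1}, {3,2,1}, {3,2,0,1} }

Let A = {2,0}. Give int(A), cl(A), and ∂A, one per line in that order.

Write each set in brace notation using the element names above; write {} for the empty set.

int(A) = {}
cl(A)  = {3,2,0}
∂A     = {3,2,0}

opens ⊆ A: {}; union → int = {}
complement {3,1}; its interior {1}; cl(A) = X∖{1} = {3,2,0}
boundary = {3,2,0} ∖ {} = {3,2,0}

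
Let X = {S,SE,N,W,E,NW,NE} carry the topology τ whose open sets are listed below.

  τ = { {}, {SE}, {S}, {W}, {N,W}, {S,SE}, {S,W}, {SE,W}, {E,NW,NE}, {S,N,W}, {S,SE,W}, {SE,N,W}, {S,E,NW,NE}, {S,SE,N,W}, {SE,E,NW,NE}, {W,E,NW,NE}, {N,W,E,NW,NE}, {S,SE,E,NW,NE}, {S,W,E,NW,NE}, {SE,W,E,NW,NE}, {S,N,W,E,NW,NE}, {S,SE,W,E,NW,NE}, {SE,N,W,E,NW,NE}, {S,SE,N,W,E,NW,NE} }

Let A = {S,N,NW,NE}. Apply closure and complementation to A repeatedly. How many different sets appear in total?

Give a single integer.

cl via duality: int({SE,W,E}) = {SE,W}, so X∖{SE,W} = {S,N,E,NW,NE}
Write k for closure, c for complement:
  1. A     = {S,N,NW,NE}
  2. kA    = {S,N,E,NW,NE}
  3. cA    = {SE,W,E}
  4. ckA   = {SE,W}
  5. kcA   = {SE,N,W,E,NW,NE}
  6. kckA  = {SE,N,W}
  7. ckcA  = {S}
  8. ckckA = {S,E,NW,NE}
applying k or c yields no new set

8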